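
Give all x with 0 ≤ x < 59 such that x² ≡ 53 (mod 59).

17, 42

Since 59 ≡ 3 (mod 4), a square root of 53 is 53^((59+1)/4) = 53^15 mod 59.
Repeated squaring: 53^2≡36, 53^4≡57, 53^8≡4 (mod 59).
53^15 = 53^(8+4+2+1) ≡ 17 (mod 59).
Check: 17² = 289 ≡ 53 (mod 59). The two roots are 17 and 42.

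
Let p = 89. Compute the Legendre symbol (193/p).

First reduce: 193 ≡ 15 (mod 89).
Reciprocity: 15 ≡ 3 and 89 ≡ 1 (mod 4), so (15/89) = +(89/15).
Reduce top mod 15: now compute (14/15).
Pull out 2: since 15 ≡ 7 (mod 8), (2/15) = +1.
Reciprocity: 7 ≡ 3 and 15 ≡ 3 (mod 4), so (7/15) = −(15/7).
Reduce top mod 7: now compute (1/7).
Reached (1/7) = 1. Collecting the sign flips along the way, the symbol is -1.

-1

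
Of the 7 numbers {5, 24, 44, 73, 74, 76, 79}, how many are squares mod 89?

(5/89) = +1 → QR.
(24/89) = -1 → non-residue.
(44/89) = +1 → QR.
(73/89) = +1 → QR.
(74/89) = -1 → non-residue.
(76/89) = -1 → non-residue.
(79/89) = +1 → QR.
Total quadratic residues among the 7: 4.

4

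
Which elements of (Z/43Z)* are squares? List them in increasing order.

1, 4, 6, 9, 10, 11, 13, 14, 15, 16, 17, 21, 23, 24, 25, 31, 35, 36, 38, 40, 41

Square k = 1,…,21 (k and 43−k give the same square):
1²=1, 2²=4, 3²=9, 4²=16, 5²=25, 6²=36, 7²≡6, 8²≡21, 9²≡38, 10²≡14, 11²≡35, 12²≡15, 13²≡40, 14²≡24, 15²≡10, 16²≡41, 17²≡31, 18²≡23, 19²≡17, 20²≡13, 21²≡11 (mod 43).
So the quadratic residues mod 43 are {1, 4, 6, 9, 10, 11, 13, 14, 15, 16, 17, 21, 23, 24, 25, 31, 35, 36, 38, 40, 41}.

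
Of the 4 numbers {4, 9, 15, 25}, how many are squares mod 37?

3

(4/37) = +1 → QR.
(9/37) = +1 → QR.
(15/37) = -1 → non-residue.
(25/37) = +1 → QR.
Total quadratic residues among the 4: 3.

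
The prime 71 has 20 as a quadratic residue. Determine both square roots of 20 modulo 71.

34, 37

Since 71 ≡ 3 (mod 4), a square root of 20 is 20^((71+1)/4) = 20^18 mod 71.
Repeated squaring: 20^2≡45, 20^4≡37, 20^8≡20, 20^16≡45 (mod 71).
20^18 = 20^(16+2) ≡ 37 (mod 71).
Check: 37² = 1369 ≡ 20 (mod 71). The two roots are 34 and 37.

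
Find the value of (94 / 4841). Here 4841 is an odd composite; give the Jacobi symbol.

0

Pull out 2: since 4841 ≡ 1 (mod 8), (2/4841) = +1.
Reciprocity: 47 ≡ 3 and 4841 ≡ 1 (mod 4), so (47/4841) = +(4841/47).
Reduce top mod 47: now compute (0/47).
Top reduces to 0: gcd > 1, so the symbol is 0.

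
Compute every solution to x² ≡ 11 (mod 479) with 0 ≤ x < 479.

Since 479 ≡ 3 (mod 4), a square root of 11 is 11^((479+1)/4) = 11^120 mod 479.
Repeated squaring: 11^2≡121, 11^4≡271, 11^8≡154, 11^16≡245, 11^32≡150, 11^64≡466 (mod 479).
11^120 = 11^(64+32+16+8) ≡ 421 (mod 479).
Check: 421² = 177241 ≡ 11 (mod 479). The two roots are 58 and 421.

58, 421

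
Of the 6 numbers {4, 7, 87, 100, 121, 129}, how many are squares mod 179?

(4/179) = +1 → QR.
(7/179) = -1 → non-residue.
(87/179) = +1 → QR.
(100/179) = +1 → QR.
(121/179) = +1 → QR.
(129/179) = +1 → QR.
Total quadratic residues among the 6: 5.

5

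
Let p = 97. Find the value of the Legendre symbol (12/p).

Euler's criterion: (12/97) ≡ 12^48 (mod 97).
12^2 ≡ 47 (mod 97)
12^4 ≡ 75 (mod 97)
12^8 ≡ 96 (mod 97)
12^16 ≡ 1 (mod 97)
12^32 ≡ 1 (mod 97)
12^48 = 12^(32+16) ≡ 1 (mod 97).
Result is 1, so (12/97) = 1.

1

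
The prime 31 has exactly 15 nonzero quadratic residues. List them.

1 2 4 5 7 8 9 10 14 16 18 19 20 25 28

Square k = 1,…,15 (k and 31−k give the same square):
1²=1, 2²=4, 3²=9, 4²=16, 5²=25, 6²≡5, 7²≡18, 8²≡2, 9²≡19, 10²≡7, 11²≡28, 12²≡20, 13²≡14, 14²≡10, 15²≡8 (mod 31).
So the quadratic residues mod 31 are {1, 2, 4, 5, 7, 8, 9, 10, 14, 16, 18, 19, 20, 25, 28}.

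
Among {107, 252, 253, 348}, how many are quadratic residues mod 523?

(107/523) = +1 → QR.
(252/523) = +1 → QR.
(253/523) = +1 → QR.
(348/523) = -1 → non-residue.
Total quadratic residues among the 4: 3.

3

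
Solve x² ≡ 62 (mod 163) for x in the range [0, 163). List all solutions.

15, 148

Since 163 ≡ 3 (mod 4), a square root of 62 is 62^((163+1)/4) = 62^41 mod 163.
Repeated squaring: 62^2≡95, 62^4≡60, 62^8≡14, 62^16≡33, 62^32≡111 (mod 163).
62^41 = 62^(32+8+1) ≡ 15 (mod 163).
Check: 15² = 225 ≡ 62 (mod 163). The two roots are 15 and 148.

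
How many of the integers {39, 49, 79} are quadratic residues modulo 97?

2

(39/97) = -1 → non-residue.
(49/97) = +1 → QR.
(79/97) = +1 → QR.
Total quadratic residues among the 3: 2.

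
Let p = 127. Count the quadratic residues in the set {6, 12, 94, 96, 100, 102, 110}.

2

(6/127) = -1 → non-residue.
(12/127) = -1 → non-residue.
(94/127) = +1 → QR.
(96/127) = -1 → non-residue.
(100/127) = +1 → QR.
(102/127) = -1 → non-residue.
(110/127) = -1 → non-residue.
Total quadratic residues among the 7: 2.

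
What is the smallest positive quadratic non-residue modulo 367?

(2/367) = +1, so 2 is a residue.
(3/367) = −1, so 3 is the smallest positive non-residue mod 367.

3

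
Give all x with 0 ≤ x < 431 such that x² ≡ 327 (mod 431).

190, 241

Since 431 ≡ 3 (mod 4), a square root of 327 is 327^((431+1)/4) = 327^108 mod 431.
Repeated squaring: 327^2≡41, 327^4≡388, 327^8≡125, 327^16≡109, 327^32≡244, 327^64≡58 (mod 431).
327^108 = 327^(64+32+8+4) ≡ 190 (mod 431).
Check: 190² = 36100 ≡ 327 (mod 431). The two roots are 190 and 241.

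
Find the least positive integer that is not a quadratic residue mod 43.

2

(2/43) = −1, so 2 is the smallest positive non-residue mod 43.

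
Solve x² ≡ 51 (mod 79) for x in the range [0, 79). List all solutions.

Since 79 ≡ 3 (mod 4), a square root of 51 is 51^((79+1)/4) = 51^20 mod 79.
Repeated squaring: 51^2≡73, 51^4≡36, 51^8≡32, 51^16≡76 (mod 79).
51^20 = 51^(16+4) ≡ 50 (mod 79).
Check: 50² = 2500 ≡ 51 (mod 79). The two roots are 29 and 50.

29, 50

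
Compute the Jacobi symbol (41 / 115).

Reciprocity: 41 ≡ 1 and 115 ≡ 3 (mod 4), so (41/115) = +(115/41).
Reduce top mod 41: now compute (33/41).
Reciprocity: 33 ≡ 1 and 41 ≡ 1 (mod 4), so (33/41) = +(41/33).
Reduce top mod 33: now compute (8/33).
Pull out 2^3: since 33 ≡ 1 (mod 8), (2/33) = +1, so (2/33)^3 = +1.
Reached (1/33) = 1. Collecting the sign flips along the way, the symbol is +1.

1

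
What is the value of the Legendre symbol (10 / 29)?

-1

Pull out 2: since 29 ≡ 5 (mod 8), (2/29) = -1.
Reciprocity: 5 ≡ 1 and 29 ≡ 1 (mod 4), so (5/29) = +(29/5).
Reduce top mod 5: now compute (4/5).
Pull out 2^2: since 5 ≡ 5 (mod 8), (2/5) = -1, so (2/5)^2 = +1.
Reached (1/5) = 1. Collecting the sign flips along the way, the symbol is -1.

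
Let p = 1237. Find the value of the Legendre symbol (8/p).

-1

Pull out 2^3: since 1237 ≡ 5 (mod 8), (2/1237) = -1, so (2/1237)^3 = -1.
Reached (1/1237) = 1. Collecting the sign flips along the way, the symbol is -1.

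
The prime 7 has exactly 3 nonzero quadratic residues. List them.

Square k = 1,…,3 (k and 7−k give the same square):
1²=1, 2²=4, 3²≡2 (mod 7).
So the quadratic residues mod 7 are {1, 2, 4}.

1 2 4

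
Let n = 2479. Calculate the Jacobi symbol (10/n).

1

Pull out 2: since 2479 ≡ 7 (mod 8), (2/2479) = +1.
Reciprocity: 5 ≡ 1 and 2479 ≡ 3 (mod 4), so (5/2479) = +(2479/5).
Reduce top mod 5: now compute (4/5).
Pull out 2^2: since 5 ≡ 5 (mod 8), (2/5) = -1, so (2/5)^2 = +1.
Reached (1/5) = 1. Collecting the sign flips along the way, the symbol is +1.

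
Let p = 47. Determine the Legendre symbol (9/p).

Reciprocity: 9 ≡ 1 and 47 ≡ 3 (mod 4), so (9/47) = +(47/9).
Reduce top mod 9: now compute (2/9).
Pull out 2: since 9 ≡ 1 (mod 8), (2/9) = +1.
Reached (1/9) = 1. Collecting the sign flips along the way, the symbol is +1.

1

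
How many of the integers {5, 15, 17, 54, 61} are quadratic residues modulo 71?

(5/71) = +1 → QR.
(15/71) = +1 → QR.
(17/71) = -1 → non-residue.
(54/71) = +1 → QR.
(61/71) = -1 → non-residue.
Total quadratic residues among the 5: 3.

3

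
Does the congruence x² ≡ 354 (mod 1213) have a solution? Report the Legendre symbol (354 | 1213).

Pull out 2: since 1213 ≡ 5 (mod 8), (2/1213) = -1.
Reciprocity: 177 ≡ 1 and 1213 ≡ 1 (mod 4), so (177/1213) = +(1213/177).
Reduce top mod 177: now compute (151/177).
Reciprocity: 151 ≡ 3 and 177 ≡ 1 (mod 4), so (151/177) = +(177/151).
Reduce top mod 151: now compute (26/151).
Pull out 2: since 151 ≡ 7 (mod 8), (2/151) = +1.
Reciprocity: 13 ≡ 1 and 151 ≡ 3 (mod 4), so (13/151) = +(151/13).
Reduce top mod 13: now compute (8/13).
Pull out 2^3: since 13 ≡ 5 (mod 8), (2/13) = -1, so (2/13)^3 = -1.
Reached (1/13) = 1. Collecting the sign flips along the way, the symbol is +1.

1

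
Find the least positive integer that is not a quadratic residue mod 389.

(2/389) = −1, so 2 is the smallest positive non-residue mod 389.

2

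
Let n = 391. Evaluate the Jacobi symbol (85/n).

0

Reciprocity: 85 ≡ 1 and 391 ≡ 3 (mod 4), so (85/391) = +(391/85).
Reduce top mod 85: now compute (51/85).
Reciprocity: 51 ≡ 3 and 85 ≡ 1 (mod 4), so (51/85) = +(85/51).
Reduce top mod 51: now compute (34/51).
Pull out 2: since 51 ≡ 3 (mod 8), (2/51) = -1.
Reciprocity: 17 ≡ 1 and 51 ≡ 3 (mod 4), so (17/51) = +(51/17).
Reduce top mod 17: now compute (0/17).
Top reduces to 0: gcd > 1, so the symbol is 0.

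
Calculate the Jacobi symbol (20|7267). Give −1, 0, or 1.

Pull out 2^2: since 7267 ≡ 3 (mod 8), (2/7267) = -1, so (2/7267)^2 = +1.
Reciprocity: 5 ≡ 1 and 7267 ≡ 3 (mod 4), so (5/7267) = +(7267/5).
Reduce top mod 5: now compute (2/5).
Pull out 2: since 5 ≡ 5 (mod 8), (2/5) = -1.
Reached (1/5) = 1. Collecting the sign flips along the way, the symbol is -1.

-1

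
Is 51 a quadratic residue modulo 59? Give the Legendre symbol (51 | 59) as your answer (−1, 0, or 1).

Reciprocity: 51 ≡ 3 and 59 ≡ 3 (mod 4), so (51/59) = −(59/51).
Reduce top mod 51: now compute (8/51).
Pull out 2^3: since 51 ≡ 3 (mod 8), (2/51) = -1, so (2/51)^3 = -1.
Reached (1/51) = 1. Collecting the sign flips along the way, the symbol is +1.

1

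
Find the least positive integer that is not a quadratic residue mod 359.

(2/359) = +1, so 2 is a residue.
(3/359) = +1, so 3 is a residue.
(4/359) = +1, so 4 is a residue.
(5/359) = +1, so 5 is a residue.
(6/359) = +1, so 6 is a residue.
(7/359) = −1, so 7 is the smallest positive non-residue mod 359.

7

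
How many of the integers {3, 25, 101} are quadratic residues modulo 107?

(3/107) = +1 → QR.
(25/107) = +1 → QR.
(101/107) = +1 → QR.
Total quadratic residues among the 3: 3.

3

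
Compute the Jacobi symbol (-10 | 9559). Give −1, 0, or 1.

-1

First reduce: -10 ≡ 9549 (mod 9559).
Reciprocity: 9549 ≡ 1 and 9559 ≡ 3 (mod 4), so (9549/9559) = +(9559/9549).
Reduce top mod 9549: now compute (10/9549).
Pull out 2: since 9549 ≡ 5 (mod 8), (2/9549) = -1.
Reciprocity: 5 ≡ 1 and 9549 ≡ 1 (mod 4), so (5/9549) = +(9549/5).
Reduce top mod 5: now compute (4/5).
Pull out 2^2: since 5 ≡ 5 (mod 8), (2/5) = -1, so (2/5)^2 = +1.
Reached (1/5) = 1. Collecting the sign flips along the way, the symbol is -1.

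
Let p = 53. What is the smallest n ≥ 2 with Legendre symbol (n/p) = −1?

(2/53) = −1, so 2 is the smallest positive non-residue mod 53.

2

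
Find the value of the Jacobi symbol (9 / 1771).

Reciprocity: 9 ≡ 1 and 1771 ≡ 3 (mod 4), so (9/1771) = +(1771/9).
Reduce top mod 9: now compute (7/9).
Reciprocity: 7 ≡ 3 and 9 ≡ 1 (mod 4), so (7/9) = +(9/7).
Reduce top mod 7: now compute (2/7).
Pull out 2: since 7 ≡ 7 (mod 8), (2/7) = +1.
Reached (1/7) = 1. Collecting the sign flips along the way, the symbol is +1.

1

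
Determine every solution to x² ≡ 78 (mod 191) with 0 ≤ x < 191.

Since 191 ≡ 3 (mod 4), a square root of 78 is 78^((191+1)/4) = 78^48 mod 191.
Repeated squaring: 78^2≡163, 78^4≡20, 78^8≡18, 78^16≡133, 78^32≡117 (mod 191).
78^48 = 78^(32+16) ≡ 90 (mod 191).
Check: 90² = 8100 ≡ 78 (mod 191). The two roots are 90 and 101.

90, 101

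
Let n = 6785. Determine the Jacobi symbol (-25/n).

First reduce: -25 ≡ 6760 (mod 6785).
Pull out 2^3: since 6785 ≡ 1 (mod 8), (2/6785) = +1, so (2/6785)^3 = +1.
Reciprocity: 845 ≡ 1 and 6785 ≡ 1 (mod 4), so (845/6785) = +(6785/845).
Reduce top mod 845: now compute (25/845).
Reciprocity: 25 ≡ 1 and 845 ≡ 1 (mod 4), so (25/845) = +(845/25).
Reduce top mod 25: now compute (20/25).
Pull out 2^2: since 25 ≡ 1 (mod 8), (2/25) = +1, so (2/25)^2 = +1.
Reciprocity: 5 ≡ 1 and 25 ≡ 1 (mod 4), so (5/25) = +(25/5).
Reduce top mod 5: now compute (0/5).
Top reduces to 0: gcd > 1, so the symbol is 0.

0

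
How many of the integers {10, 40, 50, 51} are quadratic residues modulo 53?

2

(10/53) = +1 → QR.
(40/53) = +1 → QR.
(50/53) = -1 → non-residue.
(51/53) = -1 → non-residue.
Total quadratic residues among the 4: 2.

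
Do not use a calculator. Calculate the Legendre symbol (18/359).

Pull out 2: since 359 ≡ 7 (mod 8), (2/359) = +1.
Reciprocity: 9 ≡ 1 and 359 ≡ 3 (mod 4), so (9/359) = +(359/9).
Reduce top mod 9: now compute (8/9).
Pull out 2^3: since 9 ≡ 1 (mod 8), (2/9) = +1, so (2/9)^3 = +1.
Reached (1/9) = 1. Collecting the sign flips along the way, the symbol is +1.

1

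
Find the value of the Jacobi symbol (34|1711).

-1

Pull out 2: since 1711 ≡ 7 (mod 8), (2/1711) = +1.
Reciprocity: 17 ≡ 1 and 1711 ≡ 3 (mod 4), so (17/1711) = +(1711/17).
Reduce top mod 17: now compute (11/17).
Reciprocity: 11 ≡ 3 and 17 ≡ 1 (mod 4), so (11/17) = +(17/11).
Reduce top mod 11: now compute (6/11).
Pull out 2: since 11 ≡ 3 (mod 8), (2/11) = -1.
Reciprocity: 3 ≡ 3 and 11 ≡ 3 (mod 4), so (3/11) = −(11/3).
Reduce top mod 3: now compute (2/3).
Pull out 2: since 3 ≡ 3 (mod 8), (2/3) = -1.
Reached (1/3) = 1. Collecting the sign flips along the way, the symbol is -1.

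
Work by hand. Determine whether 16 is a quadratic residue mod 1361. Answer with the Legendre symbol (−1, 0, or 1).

Pull out 2^4: since 1361 ≡ 1 (mod 8), (2/1361) = +1, so (2/1361)^4 = +1.
Reached (1/1361) = 1. Collecting the sign flips along the way, the symbol is +1.

1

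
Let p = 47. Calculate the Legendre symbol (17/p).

1

Euler's criterion: (17/47) ≡ 17^23 (mod 47).
17^2 ≡ 7 (mod 47)
17^4 ≡ 2 (mod 47)
17^8 ≡ 4 (mod 47)
17^16 ≡ 16 (mod 47)
17^23 = 17^(16+4+2+1) ≡ 1 (mod 47).
Result is 1, so (17/47) = 1.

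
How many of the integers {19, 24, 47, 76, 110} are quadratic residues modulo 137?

2

(19/137) = +1 → QR.
(24/137) = -1 → non-residue.
(47/137) = -1 → non-residue.
(76/137) = +1 → QR.
(110/137) = -1 → non-residue.
Total quadratic residues among the 5: 2.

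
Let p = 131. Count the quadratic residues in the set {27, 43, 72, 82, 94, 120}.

3

(27/131) = +1 → QR.
(43/131) = +1 → QR.
(72/131) = -1 → non-residue.
(82/131) = -1 → non-residue.
(94/131) = +1 → QR.
(120/131) = -1 → non-residue.
Total quadratic residues among the 6: 3.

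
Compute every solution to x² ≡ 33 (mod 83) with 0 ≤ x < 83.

Since 83 ≡ 3 (mod 4), a square root of 33 is 33^((83+1)/4) = 33^21 mod 83.
Repeated squaring: 33^2≡10, 33^4≡17, 33^8≡40, 33^16≡23 (mod 83).
33^21 = 33^(16+4+1) ≡ 38 (mod 83).
Check: 38² = 1444 ≡ 33 (mod 83). The two roots are 38 and 45.

38, 45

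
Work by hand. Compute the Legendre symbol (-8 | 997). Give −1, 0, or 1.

-1

First reduce: -8 ≡ 989 (mod 997).
Reciprocity: 989 ≡ 1 and 997 ≡ 1 (mod 4), so (989/997) = +(997/989).
Reduce top mod 989: now compute (8/989).
Pull out 2^3: since 989 ≡ 5 (mod 8), (2/989) = -1, so (2/989)^3 = -1.
Reached (1/989) = 1. Collecting the sign flips along the way, the symbol is -1.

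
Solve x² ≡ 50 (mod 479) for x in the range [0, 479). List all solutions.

23, 456

Since 479 ≡ 3 (mod 4), a square root of 50 is 50^((479+1)/4) = 50^120 mod 479.
Repeated squaring: 50^2≡105, 50^4≡8, 50^8≡64, 50^16≡264, 50^32≡241, 50^64≡122 (mod 479).
50^120 = 50^(64+32+16+8) ≡ 23 (mod 479).
Check: 23² = 529 ≡ 50 (mod 479). The two roots are 23 and 456.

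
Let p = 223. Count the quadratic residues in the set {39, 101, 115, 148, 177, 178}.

6

(39/223) = +1 → QR.
(101/223) = +1 → QR.
(115/223) = +1 → QR.
(148/223) = +1 → QR.
(177/223) = +1 → QR.
(178/223) = +1 → QR.
Total quadratic residues among the 6: 6.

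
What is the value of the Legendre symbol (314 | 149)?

1

Euler's criterion: (314/149) ≡ 16^74 (mod 149).
16^2 ≡ 107 (mod 149)
16^4 ≡ 125 (mod 149)
16^8 ≡ 129 (mod 149)
16^16 ≡ 102 (mod 149)
16^32 ≡ 123 (mod 149)
16^64 ≡ 80 (mod 149)
16^74 = 16^(64+8+2) ≡ 1 (mod 149).
Result is 1, so (314/149) = 1.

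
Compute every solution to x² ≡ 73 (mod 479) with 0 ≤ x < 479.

Since 479 ≡ 3 (mod 4), a square root of 73 is 73^((479+1)/4) = 73^120 mod 479.
Repeated squaring: 73^2≡60, 73^4≡247, 73^8≡176, 73^16≡320, 73^32≡373, 73^64≡219 (mod 479).
73^120 = 73^(64+32+16+8) ≡ 297 (mod 479).
Check: 297² = 88209 ≡ 73 (mod 479). The two roots are 182 and 297.

182, 297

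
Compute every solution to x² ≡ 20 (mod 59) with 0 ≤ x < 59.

16, 43

Since 59 ≡ 3 (mod 4), a square root of 20 is 20^((59+1)/4) = 20^15 mod 59.
Repeated squaring: 20^2≡46, 20^4≡51, 20^8≡5 (mod 59).
20^15 = 20^(8+4+2+1) ≡ 16 (mod 59).
Check: 16² = 256 ≡ 20 (mod 59). The two roots are 16 and 43.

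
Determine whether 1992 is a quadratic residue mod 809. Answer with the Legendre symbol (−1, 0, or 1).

1

First reduce: 1992 ≡ 374 (mod 809).
Pull out 2: since 809 ≡ 1 (mod 8), (2/809) = +1.
Reciprocity: 187 ≡ 3 and 809 ≡ 1 (mod 4), so (187/809) = +(809/187).
Reduce top mod 187: now compute (61/187).
Reciprocity: 61 ≡ 1 and 187 ≡ 3 (mod 4), so (61/187) = +(187/61).
Reduce top mod 61: now compute (4/61).
Pull out 2^2: since 61 ≡ 5 (mod 8), (2/61) = -1, so (2/61)^2 = +1.
Reached (1/61) = 1. Collecting the sign flips along the way, the symbol is +1.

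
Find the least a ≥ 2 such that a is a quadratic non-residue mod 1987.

(2/1987) = −1, so 2 is the smallest positive non-residue mod 1987.

2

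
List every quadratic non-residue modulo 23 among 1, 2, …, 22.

5, 7, 10, 11, 14, 15, 17, 19, 20, 21, 22

Square k = 1,…,11 (k and 23−k give the same square):
1²=1, 2²=4, 3²=9, 4²=16, 5²≡2, 6²≡13, 7²≡3, 8²≡18, 9²≡12, 10²≡8, 11²≡6 (mod 23).
The residues are {1, 2, 3, 4, 6, 8, 9, 12, 13, 16, 18}; the non-residues are the remaining 11 nonzero classes.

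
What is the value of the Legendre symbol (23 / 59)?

Reciprocity: 23 ≡ 3 and 59 ≡ 3 (mod 4), so (23/59) = −(59/23).
Reduce top mod 23: now compute (13/23).
Reciprocity: 13 ≡ 1 and 23 ≡ 3 (mod 4), so (13/23) = +(23/13).
Reduce top mod 13: now compute (10/13).
Pull out 2: since 13 ≡ 5 (mod 8), (2/13) = -1.
Reciprocity: 5 ≡ 1 and 13 ≡ 1 (mod 4), so (5/13) = +(13/5).
Reduce top mod 5: now compute (3/5).
Reciprocity: 3 ≡ 3 and 5 ≡ 1 (mod 4), so (3/5) = +(5/3).
Reduce top mod 3: now compute (2/3).
Pull out 2: since 3 ≡ 3 (mod 8), (2/3) = -1.
Reached (1/3) = 1. Collecting the sign flips along the way, the symbol is -1.

-1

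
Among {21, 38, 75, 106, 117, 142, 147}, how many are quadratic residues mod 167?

4

(21/167) = +1 → QR.
(38/167) = +1 → QR.
(75/167) = +1 → QR.
(106/167) = -1 → non-residue.
(117/167) = -1 → non-residue.
(142/167) = -1 → non-residue.
(147/167) = +1 → QR.
Total quadratic residues among the 7: 4.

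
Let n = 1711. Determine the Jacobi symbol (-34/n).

First reduce: -34 ≡ 1677 (mod 1711).
Reciprocity: 1677 ≡ 1 and 1711 ≡ 3 (mod 4), so (1677/1711) = +(1711/1677).
Reduce top mod 1677: now compute (34/1677).
Pull out 2: since 1677 ≡ 5 (mod 8), (2/1677) = -1.
Reciprocity: 17 ≡ 1 and 1677 ≡ 1 (mod 4), so (17/1677) = +(1677/17).
Reduce top mod 17: now compute (11/17).
Reciprocity: 11 ≡ 3 and 17 ≡ 1 (mod 4), so (11/17) = +(17/11).
Reduce top mod 11: now compute (6/11).
Pull out 2: since 11 ≡ 3 (mod 8), (2/11) = -1.
Reciprocity: 3 ≡ 3 and 11 ≡ 3 (mod 4), so (3/11) = −(11/3).
Reduce top mod 3: now compute (2/3).
Pull out 2: since 3 ≡ 3 (mod 8), (2/3) = -1.
Reached (1/3) = 1. Collecting the sign flips along the way, the symbol is +1.

1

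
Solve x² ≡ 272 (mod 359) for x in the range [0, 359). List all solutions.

Since 359 ≡ 3 (mod 4), a square root of 272 is 272^((359+1)/4) = 272^90 mod 359.
Repeated squaring: 272^2≡30, 272^4≡182, 272^8≡96, 272^16≡241, 272^32≡282, 272^64≡185 (mod 359).
272^90 = 272^(64+16+8+2) ≡ 193 (mod 359).
Check: 193² = 37249 ≡ 272 (mod 359). The two roots are 166 and 193.

166, 193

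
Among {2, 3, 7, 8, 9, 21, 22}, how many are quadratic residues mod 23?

4

(2/23) = +1 → QR.
(3/23) = +1 → QR.
(7/23) = -1 → non-residue.
(8/23) = +1 → QR.
(9/23) = +1 → QR.
(21/23) = -1 → non-residue.
(22/23) = -1 → non-residue.
Total quadratic residues among the 7: 4.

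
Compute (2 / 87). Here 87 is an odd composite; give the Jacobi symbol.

1

Pull out 2: since 87 ≡ 7 (mod 8), (2/87) = +1.
Reached (1/87) = 1. Collecting the sign flips along the way, the symbol is +1.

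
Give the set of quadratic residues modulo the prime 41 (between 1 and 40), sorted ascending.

1,2,4,5,8,9,10,16,18,20,21,23,25,31,32,33,36,37,39,40

Square k = 1,…,20 (k and 41−k give the same square):
1²=1, 2²=4, 3²=9, 4²=16, 5²=25, 6²=36, 7²≡8, 8²≡23, 9²≡40, 10²≡18, 11²≡39, 12²≡21, 13²≡5, 14²≡32, 15²≡20, 16²≡10, 17²≡2, 18²≡37, 19²≡33, 20²≡31 (mod 41).
So the quadratic residues mod 41 are {1, 2, 4, 5, 8, 9, 10, 16, 18, 20, 21, 23, 25, 31, 32, 33, 36, 37, 39, 40}.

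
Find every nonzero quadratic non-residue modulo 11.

Square k = 1,…,5 (k and 11−k give the same square):
1²=1, 2²=4, 3²=9, 4²≡5, 5²≡3 (mod 11).
The residues are {1, 3, 4, 5, 9}; the non-residues are the remaining 5 nonzero classes.

2, 6, 7, 8, 10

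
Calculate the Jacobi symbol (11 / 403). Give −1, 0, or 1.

Reciprocity: 11 ≡ 3 and 403 ≡ 3 (mod 4), so (11/403) = −(403/11).
Reduce top mod 11: now compute (7/11).
Reciprocity: 7 ≡ 3 and 11 ≡ 3 (mod 4), so (7/11) = −(11/7).
Reduce top mod 7: now compute (4/7).
Pull out 2^2: since 7 ≡ 7 (mod 8), (2/7) = +1, so (2/7)^2 = +1.
Reached (1/7) = 1. Collecting the sign flips along the way, the symbol is +1.

1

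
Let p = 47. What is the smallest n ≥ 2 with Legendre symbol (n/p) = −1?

(2/47) = +1, so 2 is a residue.
(3/47) = +1, so 3 is a residue.
(4/47) = +1, so 4 is a residue.
(5/47) = −1, so 5 is the smallest positive non-residue mod 47.

5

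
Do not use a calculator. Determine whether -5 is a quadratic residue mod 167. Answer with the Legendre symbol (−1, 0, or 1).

1

First reduce: -5 ≡ 162 (mod 167).
Pull out 2: since 167 ≡ 7 (mod 8), (2/167) = +1.
Reciprocity: 81 ≡ 1 and 167 ≡ 3 (mod 4), so (81/167) = +(167/81).
Reduce top mod 81: now compute (5/81).
Reciprocity: 5 ≡ 1 and 81 ≡ 1 (mod 4), so (5/81) = +(81/5).
Reduce top mod 5: now compute (1/5).
Reached (1/5) = 1. Collecting the sign flips along the way, the symbol is +1.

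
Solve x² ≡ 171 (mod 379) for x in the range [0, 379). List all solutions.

102, 277

Since 379 ≡ 3 (mod 4), a square root of 171 is 171^((379+1)/4) = 171^95 mod 379.
Repeated squaring: 171^2≡58, 171^4≡332, 171^8≡314, 171^16≡56, 171^32≡104, 171^64≡204 (mod 379).
171^95 = 171^(64+16+8+4+2+1) ≡ 277 (mod 379).
Check: 277² = 76729 ≡ 171 (mod 379). The two roots are 102 and 277.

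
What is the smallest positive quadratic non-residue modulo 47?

(2/47) = +1, so 2 is a residue.
(3/47) = +1, so 3 is a residue.
(4/47) = +1, so 4 is a residue.
(5/47) = −1, so 5 is the smallest positive non-residue mod 47.

5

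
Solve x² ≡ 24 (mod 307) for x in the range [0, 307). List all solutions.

Since 307 ≡ 3 (mod 4), a square root of 24 is 24^((307+1)/4) = 24^77 mod 307.
Repeated squaring: 24^2≡269, 24^4≡216, 24^8≡299, 24^16≡64, 24^32≡105, 24^64≡280 (mod 307).
24^77 = 24^(64+8+4+1) ≡ 115 (mod 307).
Check: 115² = 13225 ≡ 24 (mod 307). The two roots are 115 and 192.

115, 192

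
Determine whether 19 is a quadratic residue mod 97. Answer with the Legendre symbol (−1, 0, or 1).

Euler's criterion: (19/97) ≡ 19^48 (mod 97).
19^2 ≡ 70 (mod 97)
19^4 ≡ 50 (mod 97)
19^8 ≡ 75 (mod 97)
19^16 ≡ 96 (mod 97)
19^32 ≡ 1 (mod 97)
19^48 = 19^(32+16) ≡ 96 (mod 97).
Result is 96 ≡ −1, so (19/97) = −1.

-1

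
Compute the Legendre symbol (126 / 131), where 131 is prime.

Euler's criterion: (126/131) ≡ 126^65 (mod 131).
126^2 ≡ 25 (mod 131)
126^4 ≡ 101 (mod 131)
126^8 ≡ 114 (mod 131)
126^16 ≡ 27 (mod 131)
126^32 ≡ 74 (mod 131)
126^64 ≡ 105 (mod 131)
126^65 = 126^(64+1) ≡ 130 (mod 131).
Result is 130 ≡ −1, so (126/131) = −1.

-1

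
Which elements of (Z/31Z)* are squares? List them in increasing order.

1 2 4 5 7 8 9 10 14 16 18 19 20 25 28

Square k = 1,…,15 (k and 31−k give the same square):
1²=1, 2²=4, 3²=9, 4²=16, 5²=25, 6²≡5, 7²≡18, 8²≡2, 9²≡19, 10²≡7, 11²≡28, 12²≡20, 13²≡14, 14²≡10, 15²≡8 (mod 31).
So the quadratic residues mod 31 are {1, 2, 4, 5, 7, 8, 9, 10, 14, 16, 18, 19, 20, 25, 28}.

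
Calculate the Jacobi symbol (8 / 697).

1

Pull out 2^3: since 697 ≡ 1 (mod 8), (2/697) = +1, so (2/697)^3 = +1.
Reached (1/697) = 1. Collecting the sign flips along the way, the symbol is +1.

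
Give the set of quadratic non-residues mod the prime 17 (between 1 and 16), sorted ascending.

3,5,6,7,10,11,12,14

Square k = 1,…,8 (k and 17−k give the same square):
1²=1, 2²=4, 3²=9, 4²=16, 5²≡8, 6²≡2, 7²≡15, 8²≡13 (mod 17).
The residues are {1, 2, 4, 8, 9, 13, 15, 16}; the non-residues are the remaining 8 nonzero classes.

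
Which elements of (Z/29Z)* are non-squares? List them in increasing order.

Square k = 1,…,14 (k and 29−k give the same square):
1²=1, 2²=4, 3²=9, 4²=16, 5²=25, 6²≡7, 7²≡20, 8²≡6, 9²≡23, 10²≡13, 11²≡5, 12²≡28, 13²≡24, 14²≡22 (mod 29).
The residues are {1, 4, 5, 6, 7, 9, 13, 16, 20, 22, 23, 24, 25, 28}; the non-residues are the remaining 14 nonzero classes.

2 3 8 10 11 12 14 15 17 18 19 21 26 27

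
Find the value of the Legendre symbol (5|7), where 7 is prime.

-1

Euler's criterion: (5/7) ≡ 5^3 (mod 7).
5^2 ≡ 4 (mod 7)
5^3 = 5^(2+1) ≡ 6 (mod 7).
Result is 6 ≡ −1, so (5/7) = −1.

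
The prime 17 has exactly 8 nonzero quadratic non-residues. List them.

Square k = 1,…,8 (k and 17−k give the same square):
1²=1, 2²=4, 3²=9, 4²=16, 5²≡8, 6²≡2, 7²≡15, 8²≡13 (mod 17).
The residues are {1, 2, 4, 8, 9, 13, 15, 16}; the non-residues are the remaining 8 nonzero classes.

3 5 6 7 10 11 12 14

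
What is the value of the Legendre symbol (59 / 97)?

-1

Euler's criterion: (59/97) ≡ 59^48 (mod 97).
59^2 ≡ 86 (mod 97)
59^4 ≡ 24 (mod 97)
59^8 ≡ 91 (mod 97)
59^16 ≡ 36 (mod 97)
59^32 ≡ 35 (mod 97)
59^48 = 59^(32+16) ≡ 96 (mod 97).
Result is 96 ≡ −1, so (59/97) = −1.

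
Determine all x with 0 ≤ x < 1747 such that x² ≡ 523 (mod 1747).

741, 1006

Since 1747 ≡ 3 (mod 4), a square root of 523 is 523^((1747+1)/4) = 523^437 mod 1747.
Repeated squaring: 523^2≡997, 523^4≡1713, 523^8≡1156, 523^16≡1628, 523^32≡185, 523^64≡1032, 523^128≡1101, 523^256≡1530 (mod 1747).
523^437 = 523^(256+128+32+16+4+1) ≡ 741 (mod 1747).
Check: 741² = 549081 ≡ 523 (mod 1747). The two roots are 741 and 1006.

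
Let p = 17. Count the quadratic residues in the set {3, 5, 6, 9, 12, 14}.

(3/17) = -1 → non-residue.
(5/17) = -1 → non-residue.
(6/17) = -1 → non-residue.
(9/17) = +1 → QR.
(12/17) = -1 → non-residue.
(14/17) = -1 → non-residue.
Total quadratic residues among the 6: 1.

1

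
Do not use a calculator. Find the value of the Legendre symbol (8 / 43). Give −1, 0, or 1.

Pull out 2^3: since 43 ≡ 3 (mod 8), (2/43) = -1, so (2/43)^3 = -1.
Reached (1/43) = 1. Collecting the sign flips along the way, the symbol is -1.

-1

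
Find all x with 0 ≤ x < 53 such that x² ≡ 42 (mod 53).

53 ≡ 1 (mod 4), so we find a root by search.
Trying successive values, 25² = 625 ≡ 42 (mod 53). The other root is 53 − 25 = 28.

25, 28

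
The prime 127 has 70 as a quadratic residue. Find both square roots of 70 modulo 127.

Since 127 ≡ 3 (mod 4), a square root of 70 is 70^((127+1)/4) = 70^32 mod 127.
Repeated squaring: 70^2≡74, 70^4≡15, 70^8≡98, 70^16≡79, 70^32≡18 (mod 127).
70^32 = 70^(32) ≡ 18 (mod 127).
Check: 18² = 324 ≡ 70 (mod 127). The two roots are 18 and 109.

18, 109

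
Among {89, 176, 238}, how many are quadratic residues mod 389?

(89/389) = -1 → non-residue.
(176/389) = +1 → QR.
(238/389) = -1 → non-residue.
Total quadratic residues among the 3: 1.

1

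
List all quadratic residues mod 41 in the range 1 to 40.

1, 2, 4, 5, 8, 9, 10, 16, 18, 20, 21, 23, 25, 31, 32, 33, 36, 37, 39, 40

Square k = 1,…,20 (k and 41−k give the same square):
1²=1, 2²=4, 3²=9, 4²=16, 5²=25, 6²=36, 7²≡8, 8²≡23, 9²≡40, 10²≡18, 11²≡39, 12²≡21, 13²≡5, 14²≡32, 15²≡20, 16²≡10, 17²≡2, 18²≡37, 19²≡33, 20²≡31 (mod 41).
So the quadratic residues mod 41 are {1, 2, 4, 5, 8, 9, 10, 16, 18, 20, 21, 23, 25, 31, 32, 33, 36, 37, 39, 40}.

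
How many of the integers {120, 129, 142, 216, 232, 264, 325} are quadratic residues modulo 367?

(120/367) = +1 → QR.
(129/367) = +1 → QR.
(142/367) = -1 → non-residue.
(216/367) = -1 → non-residue.
(232/367) = -1 → non-residue.
(264/367) = +1 → QR.
(325/367) = +1 → QR.
Total quadratic residues among the 7: 4.

4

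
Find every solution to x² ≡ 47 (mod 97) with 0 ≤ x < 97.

97 ≡ 1 (mod 4), so we find a root by search.
Trying successive values, 12² = 144 ≡ 47 (mod 97). The other root is 97 − 12 = 85.

12, 85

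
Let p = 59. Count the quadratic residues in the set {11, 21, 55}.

(11/59) = -1 → non-residue.
(21/59) = +1 → QR.
(55/59) = -1 → non-residue.
Total quadratic residues among the 3: 1.

1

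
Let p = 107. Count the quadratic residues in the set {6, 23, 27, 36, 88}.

(6/107) = -1 → non-residue.
(23/107) = +1 → QR.
(27/107) = +1 → QR.
(36/107) = +1 → QR.
(88/107) = -1 → non-residue.
Total quadratic residues among the 5: 3.

3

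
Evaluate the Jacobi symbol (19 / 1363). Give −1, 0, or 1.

1

Reciprocity: 19 ≡ 3 and 1363 ≡ 3 (mod 4), so (19/1363) = −(1363/19).
Reduce top mod 19: now compute (14/19).
Pull out 2: since 19 ≡ 3 (mod 8), (2/19) = -1.
Reciprocity: 7 ≡ 3 and 19 ≡ 3 (mod 4), so (7/19) = −(19/7).
Reduce top mod 7: now compute (5/7).
Reciprocity: 5 ≡ 1 and 7 ≡ 3 (mod 4), so (5/7) = +(7/5).
Reduce top mod 5: now compute (2/5).
Pull out 2: since 5 ≡ 5 (mod 8), (2/5) = -1.
Reached (1/5) = 1. Collecting the sign flips along the way, the symbol is +1.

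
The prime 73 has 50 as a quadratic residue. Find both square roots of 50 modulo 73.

14, 59

73 ≡ 1 (mod 4), so we find a root by search.
Trying successive values, 14² = 196 ≡ 50 (mod 73). The other root is 73 − 14 = 59.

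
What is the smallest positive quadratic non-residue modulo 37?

(2/37) = −1, so 2 is the smallest positive non-residue mod 37.

2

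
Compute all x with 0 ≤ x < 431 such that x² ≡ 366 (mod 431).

Since 431 ≡ 3 (mod 4), a square root of 366 is 366^((431+1)/4) = 366^108 mod 431.
Repeated squaring: 366^2≡346, 366^4≡329, 366^8≡60, 366^16≡152, 366^32≡261, 366^64≡23 (mod 431).
366^108 = 366^(64+32+8+4) ≡ 80 (mod 431).
Check: 80² = 6400 ≡ 366 (mod 431). The two roots are 80 and 351.

80, 351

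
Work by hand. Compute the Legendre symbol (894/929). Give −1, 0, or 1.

Pull out 2: since 929 ≡ 1 (mod 8), (2/929) = +1.
Reciprocity: 447 ≡ 3 and 929 ≡ 1 (mod 4), so (447/929) = +(929/447).
Reduce top mod 447: now compute (35/447).
Reciprocity: 35 ≡ 3 and 447 ≡ 3 (mod 4), so (35/447) = −(447/35).
Reduce top mod 35: now compute (27/35).
Reciprocity: 27 ≡ 3 and 35 ≡ 3 (mod 4), so (27/35) = −(35/27).
Reduce top mod 27: now compute (8/27).
Pull out 2^3: since 27 ≡ 3 (mod 8), (2/27) = -1, so (2/27)^3 = -1.
Reached (1/27) = 1. Collecting the sign flips along the way, the symbol is -1.

-1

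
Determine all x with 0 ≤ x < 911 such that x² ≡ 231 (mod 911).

267, 644

Since 911 ≡ 3 (mod 4), a square root of 231 is 231^((911+1)/4) = 231^228 mod 911.
Repeated squaring: 231^2≡523, 231^4≡229, 231^8≡514, 231^16≡6, 231^32≡36, 231^64≡385, 231^128≡643 (mod 911).
231^228 = 231^(128+64+32+4) ≡ 267 (mod 911).
Check: 267² = 71289 ≡ 231 (mod 911). The two roots are 267 and 644.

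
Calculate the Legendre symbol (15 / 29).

-1

Reciprocity: 15 ≡ 3 and 29 ≡ 1 (mod 4), so (15/29) = +(29/15).
Reduce top mod 15: now compute (14/15).
Pull out 2: since 15 ≡ 7 (mod 8), (2/15) = +1.
Reciprocity: 7 ≡ 3 and 15 ≡ 3 (mod 4), so (7/15) = −(15/7).
Reduce top mod 7: now compute (1/7).
Reached (1/7) = 1. Collecting the sign flips along the way, the symbol is -1.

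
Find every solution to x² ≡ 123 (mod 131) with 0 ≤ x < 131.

Since 131 ≡ 3 (mod 4), a square root of 123 is 123^((131+1)/4) = 123^33 mod 131.
Repeated squaring: 123^2≡64, 123^4≡35, 123^8≡46, 123^16≡20, 123^32≡7 (mod 131).
123^33 = 123^(32+1) ≡ 75 (mod 131).
Check: 75² = 5625 ≡ 123 (mod 131). The two roots are 56 and 75.

56, 75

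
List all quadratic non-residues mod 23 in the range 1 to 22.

5 7 10 11 14 15 17 19 20 21 22

Square k = 1,…,11 (k and 23−k give the same square):
1²=1, 2²=4, 3²=9, 4²=16, 5²≡2, 6²≡13, 7²≡3, 8²≡18, 9²≡12, 10²≡8, 11²≡6 (mod 23).
The residues are {1, 2, 3, 4, 6, 8, 9, 12, 13, 16, 18}; the non-residues are the remaining 11 nonzero classes.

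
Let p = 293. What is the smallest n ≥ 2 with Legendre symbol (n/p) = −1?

2

(2/293) = −1, so 2 is the smallest positive non-residue mod 293.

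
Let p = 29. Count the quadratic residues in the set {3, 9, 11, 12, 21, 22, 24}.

(3/29) = -1 → non-residue.
(9/29) = +1 → QR.
(11/29) = -1 → non-residue.
(12/29) = -1 → non-residue.
(21/29) = -1 → non-residue.
(22/29) = +1 → QR.
(24/29) = +1 → QR.
Total quadratic residues among the 7: 3.

3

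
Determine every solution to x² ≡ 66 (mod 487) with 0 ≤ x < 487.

Since 487 ≡ 3 (mod 4), a square root of 66 is 66^((487+1)/4) = 66^122 mod 487.
Repeated squaring: 66^2≡460, 66^4≡242, 66^8≡124, 66^16≡279, 66^32≡408, 66^64≡397 (mod 487).
66^122 = 66^(64+32+16+8+2) ≡ 200 (mod 487).
Check: 200² = 40000 ≡ 66 (mod 487). The two roots are 200 and 287.

200, 287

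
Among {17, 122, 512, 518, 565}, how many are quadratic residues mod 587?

(17/587) = +1 → QR.
(122/587) = +1 → QR.
(512/587) = -1 → non-residue.
(518/587) = +1 → QR.
(565/587) = -1 → non-residue.
Total quadratic residues among the 5: 3.

3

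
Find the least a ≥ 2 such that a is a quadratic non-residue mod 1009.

11

(2/1009) = +1, so 2 is a residue.
(3/1009) = +1, so 3 is a residue.
(4/1009) = +1, so 4 is a residue.
(5/1009) = +1, so 5 is a residue.
(6/1009) = +1, so 6 is a residue.
(7/1009) = +1, so 7 is a residue.
(8/1009) = +1, so 8 is a residue.
(9/1009) = +1, so 9 is a residue.
(10/1009) = +1, so 10 is a residue.
(11/1009) = −1, so 11 is the smallest positive non-residue mod 1009.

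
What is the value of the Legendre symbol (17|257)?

1

Euler's criterion: (17/257) ≡ 17^128 (mod 257).
17^2 ≡ 32 (mod 257)
17^4 ≡ 253 (mod 257)
17^8 ≡ 16 (mod 257)
17^16 ≡ 256 (mod 257)
17^32 ≡ 1 (mod 257)
17^64 ≡ 1 (mod 257)
17^128 ≡ 1 (mod 257)
17^128 = 17^(128) ≡ 1 (mod 257).
Result is 1, so (17/257) = 1.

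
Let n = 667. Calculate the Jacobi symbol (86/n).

Pull out 2: since 667 ≡ 3 (mod 8), (2/667) = -1.
Reciprocity: 43 ≡ 3 and 667 ≡ 3 (mod 4), so (43/667) = −(667/43).
Reduce top mod 43: now compute (22/43).
Pull out 2: since 43 ≡ 3 (mod 8), (2/43) = -1.
Reciprocity: 11 ≡ 3 and 43 ≡ 3 (mod 4), so (11/43) = −(43/11).
Reduce top mod 11: now compute (10/11).
Pull out 2: since 11 ≡ 3 (mod 8), (2/11) = -1.
Reciprocity: 5 ≡ 1 and 11 ≡ 3 (mod 4), so (5/11) = +(11/5).
Reduce top mod 5: now compute (1/5).
Reached (1/5) = 1. Collecting the sign flips along the way, the symbol is -1.

-1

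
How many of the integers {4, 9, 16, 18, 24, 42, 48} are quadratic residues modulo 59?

(4/59) = +1 → QR.
(9/59) = +1 → QR.
(16/59) = +1 → QR.
(18/59) = -1 → non-residue.
(24/59) = -1 → non-residue.
(42/59) = -1 → non-residue.
(48/59) = +1 → QR.
Total quadratic residues among the 7: 4.

4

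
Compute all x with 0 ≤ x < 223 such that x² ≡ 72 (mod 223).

Since 223 ≡ 3 (mod 4), a square root of 72 is 72^((223+1)/4) = 72^56 mod 223.
Repeated squaring: 72^2≡55, 72^4≡126, 72^8≡43, 72^16≡65, 72^32≡211 (mod 223).
72^56 = 72^(32+16+8) ≡ 133 (mod 223).
Check: 133² = 17689 ≡ 72 (mod 223). The two roots are 90 and 133.

90, 133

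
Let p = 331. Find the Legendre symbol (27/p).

-1

Euler's criterion: (27/331) ≡ 27^165 (mod 331).
27^2 ≡ 67 (mod 331)
27^4 ≡ 186 (mod 331)
27^8 ≡ 172 (mod 331)
27^16 ≡ 125 (mod 331)
27^32 ≡ 68 (mod 331)
27^64 ≡ 321 (mod 331)
27^128 ≡ 100 (mod 331)
27^165 = 27^(128+32+4+1) ≡ 330 (mod 331).
Result is 330 ≡ −1, so (27/331) = −1.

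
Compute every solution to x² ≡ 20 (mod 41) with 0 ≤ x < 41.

41 ≡ 1 (mod 4), so we find a root by search.
Trying successive values, 15² = 225 ≡ 20 (mod 41). The other root is 41 − 15 = 26.

15, 26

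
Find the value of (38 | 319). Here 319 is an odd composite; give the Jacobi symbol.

Pull out 2: since 319 ≡ 7 (mod 8), (2/319) = +1.
Reciprocity: 19 ≡ 3 and 319 ≡ 3 (mod 4), so (19/319) = −(319/19).
Reduce top mod 19: now compute (15/19).
Reciprocity: 15 ≡ 3 and 19 ≡ 3 (mod 4), so (15/19) = −(19/15).
Reduce top mod 15: now compute (4/15).
Pull out 2^2: since 15 ≡ 7 (mod 8), (2/15) = +1, so (2/15)^2 = +1.
Reached (1/15) = 1. Collecting the sign flips along the way, the symbol is +1.

1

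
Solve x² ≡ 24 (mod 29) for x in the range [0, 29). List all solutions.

13, 16

29 ≡ 1 (mod 4), so we find a root by search.
Trying successive values, 13² = 169 ≡ 24 (mod 29). The other root is 29 − 13 = 16.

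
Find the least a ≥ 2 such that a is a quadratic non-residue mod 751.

3

(2/751) = +1, so 2 is a residue.
(3/751) = −1, so 3 is the smallest positive non-residue mod 751.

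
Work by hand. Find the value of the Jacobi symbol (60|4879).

Pull out 2^2: since 4879 ≡ 7 (mod 8), (2/4879) = +1, so (2/4879)^2 = +1.
Reciprocity: 15 ≡ 3 and 4879 ≡ 3 (mod 4), so (15/4879) = −(4879/15).
Reduce top mod 15: now compute (4/15).
Pull out 2^2: since 15 ≡ 7 (mod 8), (2/15) = +1, so (2/15)^2 = +1.
Reached (1/15) = 1. Collecting the sign flips along the way, the symbol is -1.

-1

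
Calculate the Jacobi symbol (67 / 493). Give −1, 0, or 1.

Reciprocity: 67 ≡ 3 and 493 ≡ 1 (mod 4), so (67/493) = +(493/67).
Reduce top mod 67: now compute (24/67).
Pull out 2^3: since 67 ≡ 3 (mod 8), (2/67) = -1, so (2/67)^3 = -1.
Reciprocity: 3 ≡ 3 and 67 ≡ 3 (mod 4), so (3/67) = −(67/3).
Reduce top mod 3: now compute (1/3).
Reached (1/3) = 1. Collecting the sign flips along the way, the symbol is +1.

1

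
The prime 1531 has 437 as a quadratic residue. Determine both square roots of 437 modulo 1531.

81, 1450

Since 1531 ≡ 3 (mod 4), a square root of 437 is 437^((1531+1)/4) = 437^383 mod 1531.
Repeated squaring: 437^2≡1125, 437^4≡1019, 437^8≡343, 437^16≡1293, 437^32≡1528, 437^64≡9, 437^128≡81, 437^256≡437 (mod 1531).
437^383 = 437^(256+64+32+16+8+4+2+1) ≡ 81 (mod 1531).
Check: 81² = 6561 ≡ 437 (mod 1531). The two roots are 81 and 1450.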